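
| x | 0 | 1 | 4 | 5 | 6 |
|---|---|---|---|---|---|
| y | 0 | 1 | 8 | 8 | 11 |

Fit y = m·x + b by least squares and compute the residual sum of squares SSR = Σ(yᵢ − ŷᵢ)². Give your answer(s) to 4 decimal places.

Compute the Gram sums: Σx·x = 78, Σx = 16, Σ1 = 5.
Moment sums: Σx·y = 139, Σy = 28.
MᵀM·[m, b]ᵀ = Mᵀy becomes [[78, 16]; [16, 5]]·[m, b]ᵀ = [139, 28]ᵀ.
Eliminating b: 5·(row 1) − 16·(row 2) gives 134·m = 5·139 − 16·28 = 247, so m = 247/134.
Then b = (28 − 16·(247/134))/5 = -20/67.
Residuals: 20/67, -73/134, 62/67, -123/134, 16/67; SSR = 287/134.

SSR = 2.1418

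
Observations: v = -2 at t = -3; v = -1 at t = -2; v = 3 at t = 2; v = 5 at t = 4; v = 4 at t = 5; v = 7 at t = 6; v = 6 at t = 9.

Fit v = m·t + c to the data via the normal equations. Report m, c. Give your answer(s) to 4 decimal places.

m = 0.7500, c = 0.8929

From the data, Σt·t = 175, Σt = 21, Σ1 = 7.
Moment sums: Σt·v = 150, Σv = 22.
So XᵀX·[m, c]ᵀ = Xᵀv: [[175, 21]; [21, 7]]·[m, c]ᵀ = [150, 22]ᵀ.
Δ = 175·7 − 21² = 784.
m = (150·7 − 21·22)/784 = 3/4; c = (175·22 − 21·150)/784 = 25/28.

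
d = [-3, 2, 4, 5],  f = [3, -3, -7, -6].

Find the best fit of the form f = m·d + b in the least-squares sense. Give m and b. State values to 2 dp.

Setting ∂/∂m … = 0 gives: 54·m + 8·b = -73;  8·m + 4·b = -13.
Determinant 54·4 − 8² = 152.
m = ((-73)·4 − 8·(-13))/152 = -47/38; b = (54·(-13) − 8·(-73))/152 = -59/76.

m = -1.24, b = -0.78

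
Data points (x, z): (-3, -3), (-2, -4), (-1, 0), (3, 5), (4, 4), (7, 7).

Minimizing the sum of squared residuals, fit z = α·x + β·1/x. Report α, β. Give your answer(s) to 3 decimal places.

α = 1.099, β = 0.046

Compute the Gram sums: Σx·x = 88, Σx·1/x = 6, Σ1/x·1/x = 10973/7056.
And Σx·z = 97, Σ1/x·z = 20/3.
Determinant 88·(10973/7056) − 6² = 88951/882.
α = (97·(10973/7056) − 6·(20/3))/(88951/882) = 782141/711608; β = (88·(20/3) − 6·97)/(88951/882) = 4116/88951.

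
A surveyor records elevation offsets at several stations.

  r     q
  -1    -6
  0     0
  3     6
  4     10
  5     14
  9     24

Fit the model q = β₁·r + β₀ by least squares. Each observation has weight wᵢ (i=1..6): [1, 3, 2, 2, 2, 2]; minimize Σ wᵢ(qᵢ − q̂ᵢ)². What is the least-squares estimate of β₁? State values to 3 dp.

β₁ = 2.811

XᵀWX·[β₁, β₀]ᵀ = XᵀWq reads: 263·β₁ + 41·β₀ = 694;  41·β₁ + 12·β₀ = 102.
Δ = 263·12 − 41² = 1475.
β₁ = (694·12 − 41·102)/1475 = 4146/1475; β₀ = (263·102 − 41·694)/1475 = -1628/1475.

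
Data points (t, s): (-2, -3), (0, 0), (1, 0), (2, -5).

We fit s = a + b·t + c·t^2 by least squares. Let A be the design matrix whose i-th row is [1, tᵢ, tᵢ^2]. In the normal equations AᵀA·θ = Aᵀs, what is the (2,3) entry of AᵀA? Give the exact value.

1

Row 2 ↔ basis t, column 3 ↔ basis t^2, so (AᵀA)_{2,3} = Σᵢ (t)·(t^2) = (-2)·(4) + (0)·(0) + (1)·(1) + (2)·(4) = 1.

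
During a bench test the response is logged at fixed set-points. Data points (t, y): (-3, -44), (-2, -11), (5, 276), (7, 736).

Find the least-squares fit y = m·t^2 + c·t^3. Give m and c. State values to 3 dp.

m = 1.098, c = 1.989

Compute the Gram sums: Σt^2·t^2 = 3123, Σt^2·t^3 = 19657, Σt^3·t^3 = 134067.
Moment sums: Σt^2·y = 42524, Σt^3·y = 288224.
So MᵀM·[m, c]ᵀ = Mᵀy: [[3123, 19657]; [19657, 134067]]·[m, c]ᵀ = [42524, 288224]ᵀ.
Δ = 3123·134067 − 19657² = 32293592.
m = (42524·134067 − 19657·288224)/32293592 = 8861485/8073398; c = (3123·288224 − 19657·42524)/32293592 = 16057321/8073398.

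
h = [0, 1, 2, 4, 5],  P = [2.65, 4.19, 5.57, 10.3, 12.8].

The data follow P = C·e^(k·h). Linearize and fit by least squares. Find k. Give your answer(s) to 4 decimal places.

k = 0.3098

Taking logs, ln P = k·h + ln C, so regress ln P on h.
Sums: Σh = 12.0000, Σ(h)² = 46.0000, Σln P = 9.0062, Σh·ln P = 26.9433.
Normal system: [[46.0000, 12.0000]; [12.0000, 5]]·[k, ln C]ᵀ = [26.9433, 9.0062]ᵀ.
Solving (det = 86.0000): k = 0.30979, ln C = 1.05776.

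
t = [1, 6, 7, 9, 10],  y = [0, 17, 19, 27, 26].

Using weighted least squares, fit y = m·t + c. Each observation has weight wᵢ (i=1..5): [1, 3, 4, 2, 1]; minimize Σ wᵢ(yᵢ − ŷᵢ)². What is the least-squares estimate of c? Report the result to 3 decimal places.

The normal system AᵀWA·[m, c]ᵀ = AᵀWy is [[567, 75]; [75, 11]]·[m, c]ᵀ = [1584, 207]ᵀ.
Determinant 567·11 − 75² = 612.
m = (1584·11 − 75·207)/612 = 211/68; c = (567·207 − 75·1584)/612 = -159/68.

c = -2.338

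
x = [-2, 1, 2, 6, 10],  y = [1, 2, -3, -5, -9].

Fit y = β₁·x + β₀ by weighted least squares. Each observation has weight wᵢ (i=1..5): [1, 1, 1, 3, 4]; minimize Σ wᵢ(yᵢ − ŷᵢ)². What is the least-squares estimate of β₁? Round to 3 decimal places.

β₁ = -0.918

Setting ∂/∂β₁ … = 0 gives: 517·β₁ + 59·β₀ = -456;  59·β₁ + 10·β₀ = -51.
Δ = 517·10 − 59² = 1689.
β₁ = ((-456)·10 − 59·(-51))/1689 = -517/563; β₀ = (517·(-51) − 59·(-456))/1689 = 179/563.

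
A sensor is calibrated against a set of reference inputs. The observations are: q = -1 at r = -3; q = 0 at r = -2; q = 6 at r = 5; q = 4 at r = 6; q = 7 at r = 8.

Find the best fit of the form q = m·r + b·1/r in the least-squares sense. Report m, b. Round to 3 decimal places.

m = 0.959, b = -3.870

Setting ∂/∂m … = 0 gives: 138·m + 5·b = 113;  5·m + (6401/14400)·b = 123/40.
Determinant 138·(6401/14400) − 5² = 87223/2400.
m = (113·(6401/14400) − 5·(123/40))/(87223/2400) = 501913/523338; b = (138·(123/40) − 5·113)/(87223/2400) = -337560/87223.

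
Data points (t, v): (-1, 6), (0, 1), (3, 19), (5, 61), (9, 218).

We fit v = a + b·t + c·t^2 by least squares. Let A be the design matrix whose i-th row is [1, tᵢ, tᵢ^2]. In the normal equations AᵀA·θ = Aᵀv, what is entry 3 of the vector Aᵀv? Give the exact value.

Entry 3 ↔ basis t^2, so (Aᵀv)_{3} = Σᵢ (t^2)·vᵢ = (1)·(6) + (0)·(1) + (9)·(19) + (25)·(61) + (81)·(218) = 19360.

19360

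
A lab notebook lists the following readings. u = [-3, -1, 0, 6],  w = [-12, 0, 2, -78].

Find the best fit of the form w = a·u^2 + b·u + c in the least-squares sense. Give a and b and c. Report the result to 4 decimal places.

The normal system AᵀA·[a, b, c]ᵀ = Aᵀw is [[1378, 188, 46]; [188, 46, 2]; [46, 2, 4]]·[a, b, c]ᵀ = [-2916, -432, -88]ᵀ.
Solving the 3×3 system (Gaussian elimination) gives a = -361/183, b = -1271/915, c = 421/305.

a = -1.9727, b = -1.3891, c = 1.3803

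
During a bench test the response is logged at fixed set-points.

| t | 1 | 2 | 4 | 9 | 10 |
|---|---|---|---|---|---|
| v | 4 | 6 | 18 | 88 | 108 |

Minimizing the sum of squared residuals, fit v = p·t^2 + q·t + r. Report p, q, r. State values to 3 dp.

From the data, Σt^2·t^2 = 16834, Σt^2·t = 1802, Σt^2 = 202, Σt·t = 202, Σt = 26, Σ1 = 5.
For Xᵀv: Σt^2·v = 18244, Σt·v = 1960, Σv = 224.
Normal equations: [[16834, 1802, 202]; [1802, 202, 26]; [202, 26, 5]]·[p, q, r]ᵀ = [18244, 1960, 224]ᵀ.
Row-reducing yields p = 10321/9042, q = -8489/9042, r = 5376/1507.

p = 1.141, q = -0.939, r = 3.567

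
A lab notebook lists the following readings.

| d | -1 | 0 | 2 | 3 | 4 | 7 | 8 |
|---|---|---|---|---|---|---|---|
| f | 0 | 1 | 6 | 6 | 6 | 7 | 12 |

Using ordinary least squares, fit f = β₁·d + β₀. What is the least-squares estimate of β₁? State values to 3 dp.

The normal equations are: 143·β₁ + 23·β₀ = 199;  23·β₁ + 7·β₀ = 38.
Eliminating β₀: 7·(row 1) − 23·(row 2) gives 472·β₁ = 7·199 − 23·38 = 519, so β₁ = 519/472.
Then β₀ = (38 − 23·(519/472))/7 = 857/472.

β₁ = 1.100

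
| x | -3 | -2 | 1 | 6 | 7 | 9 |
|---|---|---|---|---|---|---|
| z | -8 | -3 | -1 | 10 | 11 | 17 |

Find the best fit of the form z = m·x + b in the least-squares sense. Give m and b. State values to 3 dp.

Sums needed: Σx·x = 180, Σx = 18, Σ1 = 6.
For Aᵀz: Σx·z = 319, Σz = 26.
det = 180·6 − 18² = 756.
m = (319·6 − 18·26)/756 = 241/126; b = (180·26 − 18·319)/756 = -59/42.

m = 1.913, b = -1.405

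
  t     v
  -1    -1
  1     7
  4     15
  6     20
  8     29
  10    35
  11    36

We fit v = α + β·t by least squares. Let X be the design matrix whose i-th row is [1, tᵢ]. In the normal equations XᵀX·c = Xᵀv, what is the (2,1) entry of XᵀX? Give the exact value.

Row 2 ↔ basis t, column 1 ↔ basis 1, so (XᵀX)_{2,1} = Σᵢ t = (-1)·(1) + (1)·(1) + (4)·(1) + (6)·(1) + (8)·(1) + (10)·(1) + (11)·(1) = 39.

39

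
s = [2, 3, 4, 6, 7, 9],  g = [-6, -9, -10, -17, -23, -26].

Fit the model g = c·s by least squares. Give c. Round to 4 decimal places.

c = -2.9538

MᵀM·[c]ᵀ = Mᵀg reads: 195·c = -576.
(Σs·s = 195, Σs·g = -576.)
c = (-576)/195 = -2.95385.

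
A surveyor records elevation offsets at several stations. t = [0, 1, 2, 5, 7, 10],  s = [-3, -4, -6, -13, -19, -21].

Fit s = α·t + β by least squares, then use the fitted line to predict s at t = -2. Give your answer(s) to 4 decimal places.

ŝ = 1.2784

From the data, Σt·t = 179, Σt = 25, Σ1 = 6.
Right-hand side: Σt·s = -424, Σs = -66.
AᵀA·[α, β]ᵀ = Aᵀs becomes [[179, 25]; [25, 6]]·[α, β]ᵀ = [-424, -66]ᵀ.
Determinant 179·6 − 25² = 449.
α = ((-424)·6 − 25·(-66))/449 = -894/449; β = (179·(-66) − 25·(-424))/449 = -1214/449.
At t = -2: ŝ = (-894/449)·(-2) + (-1214/449)·(1) = 574/449.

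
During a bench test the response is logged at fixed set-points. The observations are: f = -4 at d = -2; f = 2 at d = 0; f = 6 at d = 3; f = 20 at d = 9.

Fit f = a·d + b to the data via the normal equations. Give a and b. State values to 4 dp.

a = 2.1159, b = 0.7101

Normal-equation sums: Σd·d = 94, Σd = 10, Σ1 = 4.
Right-hand side: Σd·f = 206, Σf = 24.
Normal equations: [[94, 10]; [10, 4]]·[a, b]ᵀ = [206, 24]ᵀ.
det = 94·4 − 10² = 276.
a = (206·4 − 10·24)/276 = 146/69; b = (94·24 − 10·206)/276 = 49/69.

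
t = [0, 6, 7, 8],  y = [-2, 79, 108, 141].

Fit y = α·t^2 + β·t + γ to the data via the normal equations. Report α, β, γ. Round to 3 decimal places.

α = 2.185, β = 0.403, γ = -2.003

Sums needed: Σt^2·t^2 = 7793, Σt^2·t = 1071, Σt^2 = 149, Σt·t = 149, Σt = 21, Σ1 = 4.
For Xᵀy: Σt^2·y = 17160, Σt·y = 2358, Σy = 326.
Normal equations: [[7793, 1071, 149]; [1071, 149, 21]; [149, 21, 4]]·[α, β, γ]ᵀ = [17160, 2358, 326]ᵀ.
Row-reducing yields α = 3085/1412, β = 2847/7060, γ = -7069/3530.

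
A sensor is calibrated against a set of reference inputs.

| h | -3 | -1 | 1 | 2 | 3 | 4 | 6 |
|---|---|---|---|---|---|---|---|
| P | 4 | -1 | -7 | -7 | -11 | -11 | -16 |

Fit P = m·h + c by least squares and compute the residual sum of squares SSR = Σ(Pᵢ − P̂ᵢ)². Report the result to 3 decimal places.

Entries of MᵀM: Σh·h = 76, Σh = 12, Σ1 = 7.
Moment sums: Σh·P = -205, ΣP = -49.
Eliminating c: 7·(row 1) − 12·(row 2) gives 388·m = 7·(-205) − 12·(-49) = -847, so m = -847/388.
Then c = ((-49) − 12·(-847/388))/7 = -316/97.
Residuals: 275/388, 29/388, -605/388, 121/194, -463/388, 96/97, 69/194; SSR = 2273/388.

SSR = 5.858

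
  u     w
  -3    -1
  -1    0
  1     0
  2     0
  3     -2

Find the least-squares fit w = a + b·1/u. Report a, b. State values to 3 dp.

Sums needed: Σ1 = 5, Σ1/u = 1/2, Σ1/u·1/u = 89/36.
Moment sums: Σw = -3, Σ1/u·w = -1/3.
So AᵀA·[a, b]ᵀ = Aᵀw: [[5, 1/2]; [1/2, 89/36]]·[a, b]ᵀ = [-3, -1/3]ᵀ.
Δ = 5·(89/36) − (1/2)² = 109/9.
a = ((-3)·(89/36) − (1/2)·(-1/3))/(109/9) = -261/436; b = (5·(-1/3) − (1/2)·(-3))/(109/9) = -3/218.

a = -0.599, b = -0.014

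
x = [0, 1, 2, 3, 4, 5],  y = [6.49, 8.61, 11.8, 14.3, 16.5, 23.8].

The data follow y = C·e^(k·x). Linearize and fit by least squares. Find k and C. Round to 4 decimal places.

Let Y = ln y. Fitting Y = k·x + ln C by least squares:
Σx = 15.0000, Σ(x)² = 55.0000, Σln y = 15.1246, Σx·ln y = 42.1318.
Equations: 55.0000·k + 15.0000·ln C = 42.1318;  15.0000·k + 6·ln C = 15.1246.
Δ = 55.0000·6 − (15.0000)² = 105.0000; k = (42.1318·6 − 15.0000·15.1246)/105.0000 = 0.24687, ln C = (55.0000·15.1246 − 15.0000·42.1318)/105.0000 = 1.90358, so C = exp(1.90358) = 6.70988.

k = 0.2469, C = 6.7099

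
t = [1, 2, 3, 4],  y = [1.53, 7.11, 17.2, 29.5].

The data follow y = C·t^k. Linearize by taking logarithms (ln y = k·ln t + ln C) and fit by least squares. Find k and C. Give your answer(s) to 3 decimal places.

Let Y = ln y. Fitting Y = k·ln t + ln C by least squares:
Σln t = 3.1781, Σ(ln t)² = 3.6092, Σln y = 8.6161, Σln t·ln y = 9.1768.
Normal system: [[3.6092, 3.1781]; [3.1781, 4]]·[k, ln C]ᵀ = [9.1768, 8.6161]ᵀ.
Δ = 3.6092·4 − (3.1781)² = 4.3368; k = (9.1768·4 − 3.1781·8.6161)/4.3368 = 2.15018, ln C = (3.6092·8.6161 − 3.1781·9.1768)/4.3368 = 0.44567, so C = exp(0.44567) = 1.56154.

k = 2.150, C = 1.562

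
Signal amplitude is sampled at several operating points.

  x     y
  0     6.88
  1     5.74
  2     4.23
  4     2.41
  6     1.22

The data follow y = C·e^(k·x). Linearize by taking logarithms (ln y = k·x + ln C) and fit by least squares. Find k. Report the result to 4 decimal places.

k = -0.2917

Linearized form: ln y = k·x + ln C. From the 5 transformed points,
AᵀA = [[57.0000, 13.0000]; [13.0000, 5]], rhs = [9.3435, 6.1968]ᵀ  (here Σx = 13.0000, Σ(x)² = 57.0000, Σln y = 6.1968, Σx·ln y = 9.3435).
Slope k = (n·Σx·ln y − Σx·Σln y)/(n·Σ(x)² − (Σx)²) = (5·9.3435 − 13.0000·6.1968)/116.0000 = -0.29173; ln C = (Σln y − k·Σx)/n = 1.99784.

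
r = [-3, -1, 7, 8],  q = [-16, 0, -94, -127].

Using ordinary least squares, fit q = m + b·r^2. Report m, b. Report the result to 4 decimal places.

The normal equations are: 4·m + 123·b = -237;  123·m + 6579·b = -12878.
Eliminating b: 6579·(row 1) − 123·(row 2) gives 11187·m = 6579·(-237) − 123·(-12878) = 24771, so m = 8257/3729.
Then b = ((-12878) − 123·(8257/3729))/6579 = -22361/11187.

m = 2.2143, b = -1.9988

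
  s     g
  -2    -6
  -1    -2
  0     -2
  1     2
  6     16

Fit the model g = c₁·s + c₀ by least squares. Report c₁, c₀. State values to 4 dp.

MᵀM·[c₁, c₀]ᵀ = Mᵀg reads: 42·c₁ + 4·c₀ = 112;  4·c₁ + 5·c₀ = 8.
(Σs·s = 42, Σs = 4, Σ1 = 5, Σs·g = 112, Σg = 8.)
Eliminating c₀: 5·(row 1) − 4·(row 2) gives 194·c₁ = 5·112 − 4·8 = 528, so c₁ = 264/97.
Then c₀ = (8 − 4·(264/97))/5 = -56/97.

c₁ = 2.7216, c₀ = -0.5773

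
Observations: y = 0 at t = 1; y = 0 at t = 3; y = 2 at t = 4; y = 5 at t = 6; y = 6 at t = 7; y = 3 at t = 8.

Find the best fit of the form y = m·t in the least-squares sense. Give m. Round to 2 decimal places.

m = 0.59

From the data, Σt·t = 175.
For Xᵀy: Σt·y = 104.
Hence m = 104 / 175 ≈ 0.594286.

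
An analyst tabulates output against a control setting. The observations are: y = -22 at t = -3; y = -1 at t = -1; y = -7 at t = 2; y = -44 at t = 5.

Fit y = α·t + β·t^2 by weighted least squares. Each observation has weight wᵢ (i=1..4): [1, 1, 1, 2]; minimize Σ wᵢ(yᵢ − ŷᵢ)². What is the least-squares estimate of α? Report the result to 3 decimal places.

AᵀWA·[α, β]ᵀ = AᵀWy reads: 64·α + 230·β = -387;  230·α + 1348·β = -2427.
(Σwᵢ·t·t = 64, Σwᵢ·t·t^2 = 230, Σwᵢ·t^2·t^2 = 1348, Σwᵢ·t·y = -387, Σwᵢ·t^2·y = -2427.)
Determinant 64·1348 − 230² = 33372.
α = ((-387)·1348 − 230·(-2427))/33372 = 6089/5562; β = (64·(-2427) − 230·(-387))/33372 = -11053/5562.

α = 1.095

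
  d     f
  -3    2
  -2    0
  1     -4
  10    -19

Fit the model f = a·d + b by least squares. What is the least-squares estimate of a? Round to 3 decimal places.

From the data, Σd·d = 114, Σd = 6, Σ1 = 4.
Moment sums: Σd·f = -200, Σf = -21.
Eliminating b: 4·(row 1) − 6·(row 2) gives 420·a = 4·(-200) − 6·(-21) = -674, so a = -337/210.
Then b = ((-21) − 6·(-337/210))/4 = -199/70.

a = -1.605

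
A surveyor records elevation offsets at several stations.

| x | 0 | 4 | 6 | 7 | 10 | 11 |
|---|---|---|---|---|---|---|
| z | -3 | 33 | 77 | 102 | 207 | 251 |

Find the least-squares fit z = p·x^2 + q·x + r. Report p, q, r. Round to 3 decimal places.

p = 1.987, q = 1.191, r = -3.033

MᵀM·[p, q, r]ᵀ = Mᵀz reads: 28594·p + 2954·q + 322·r = 59369;  2954·p + 322·q + 38·r = 6139;  322·p + 38·q + 6·r = 667.
Inverting the 3×3 Gram matrix, [p, q, r]ᵀ = [10376/5221, 6220/5221, -31675/10442]ᵀ.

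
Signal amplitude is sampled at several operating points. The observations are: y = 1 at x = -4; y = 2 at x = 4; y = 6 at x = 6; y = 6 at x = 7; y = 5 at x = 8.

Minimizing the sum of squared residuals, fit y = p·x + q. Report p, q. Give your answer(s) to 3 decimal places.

Normal-equation sums: Σx·x = 181, Σx = 21, Σ1 = 5.
Right-hand side: Σx·y = 122, Σy = 20.
Normal equations: [[181, 21]; [21, 5]]·[p, q]ᵀ = [122, 20]ᵀ.
Eliminating q: 5·(row 1) − 21·(row 2) gives 464·p = 5·122 − 21·20 = 190, so p = 95/232.
Then q = (20 − 21·(95/232))/5 = 529/232.

p = 0.409, q = 2.280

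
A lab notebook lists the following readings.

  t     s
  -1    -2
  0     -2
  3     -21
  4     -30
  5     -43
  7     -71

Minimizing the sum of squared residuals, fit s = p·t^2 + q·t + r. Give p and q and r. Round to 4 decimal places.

p = -0.9724, q = -2.9375, r = -3.1478

With design matrix X, XᵀX = [[3364, 558, 100]; [558, 100, 18]; [100, 18, 6]] and Xᵀs = [-5225, -893, -169]ᵀ.
Row-reducing yields p = -16793/17270, q = -50731/17270, r = -2471/785.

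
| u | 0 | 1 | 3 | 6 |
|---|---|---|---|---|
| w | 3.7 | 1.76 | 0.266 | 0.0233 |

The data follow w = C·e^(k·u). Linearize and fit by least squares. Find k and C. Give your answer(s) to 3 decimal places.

Linearized form: ln w = k·u + ln C. From the 4 transformed points,
XᵀX = [[46.0000, 10.0000]; [10.0000, 4]], rhs = [-25.9633, -3.2099]ᵀ  (here Σu = 10.0000, Σ(u)² = 46.0000, Σln w = -3.2099, Σu·ln w = -25.9633).
Solving (det = 84.0000): k = -0.85421, ln C = 1.33306, so C = exp(1.33306) = 3.79262.

k = -0.854, C = 3.793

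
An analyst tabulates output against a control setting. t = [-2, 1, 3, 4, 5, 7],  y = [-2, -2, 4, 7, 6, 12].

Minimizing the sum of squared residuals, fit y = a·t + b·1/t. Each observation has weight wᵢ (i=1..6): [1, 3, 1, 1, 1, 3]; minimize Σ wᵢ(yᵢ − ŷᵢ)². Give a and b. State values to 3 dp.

a = 1.751, b = -3.711

Normal-equation sums: Σwᵢ·t·t = 204, Σwᵢ·t·1/t = 10, Σwᵢ·1/t·1/t = 621781/176400.
Right-hand side: Σwᵢ·t·y = 320, Σwᵢ·1/t·y = 1859/420.
det = 204·(621781/176400) − 10² = 9100277/14700.
a = (320·(621781/176400) − 10·(1859/420))/(9100277/14700) = 47790530/27300831; b = (204·(1859/420) − 10·320)/(9100277/14700) = -33766740/9100277.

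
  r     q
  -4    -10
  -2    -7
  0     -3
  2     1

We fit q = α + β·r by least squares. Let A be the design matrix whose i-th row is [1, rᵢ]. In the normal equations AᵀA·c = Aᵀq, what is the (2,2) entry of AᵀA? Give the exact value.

Row 2 ↔ basis r, column 2 ↔ basis r, so (AᵀA)_{2,2} = Σᵢ (r)·(r) = (-4)·(-4) + (-2)·(-2) + (0)·(0) + (2)·(2) = 24.

24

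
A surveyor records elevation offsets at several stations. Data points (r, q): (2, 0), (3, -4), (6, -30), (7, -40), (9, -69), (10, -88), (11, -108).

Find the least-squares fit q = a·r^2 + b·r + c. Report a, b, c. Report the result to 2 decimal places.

With design matrix A, AᵀA = [[34996, 3654, 400]; [3654, 400, 48]; [400, 48, 7]] and Aᵀq = [-30533, -3161, -339]ᵀ.
Inverting the 3×3 Gram matrix, [a, b, c]ᵀ = [-100699/104802, 19249/34934, 141419/52401]ᵀ.

a = -0.96, b = 0.55, c = 2.70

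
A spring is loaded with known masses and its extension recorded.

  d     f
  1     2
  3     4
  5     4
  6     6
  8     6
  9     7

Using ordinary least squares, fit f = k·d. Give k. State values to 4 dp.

XᵀX·[k]ᵀ = Xᵀf reads: 216·k = 181.
(Σd·d = 216, Σd·f = 181.)
k = 181/216 = 0.837963.

k = 0.8380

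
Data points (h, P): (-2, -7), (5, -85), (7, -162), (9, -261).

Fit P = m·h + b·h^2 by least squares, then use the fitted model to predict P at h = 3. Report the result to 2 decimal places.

P̂ = -33.59

With design matrix A, AᵀA = [[159, 1189]; [1189, 9603]] and AᵀP = [-3894, -31232]ᵀ.
Determinant 159·9603 − 1189² = 113156.
m = ((-3894)·9603 − 1189·(-31232))/113156 = -129617/56578; b = (159·(-31232) − 1189·(-3894))/113156 = -167961/56578.
At h = 3: P̂ = (-129617/56578)·(3) + (-167961/56578)·(9) = -950250/28289.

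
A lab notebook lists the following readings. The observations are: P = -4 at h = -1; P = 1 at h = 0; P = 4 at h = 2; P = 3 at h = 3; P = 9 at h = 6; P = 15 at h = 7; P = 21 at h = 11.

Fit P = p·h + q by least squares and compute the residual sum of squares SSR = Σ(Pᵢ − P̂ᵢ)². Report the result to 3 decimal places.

SSR = 17.991

Setting ∂/∂p … = 0 gives: 220·p + 28·q = 411;  28·p + 7·q = 49.
Eliminating q: 7·(row 1) − 28·(row 2) gives 756·p = 7·411 − 28·49 = 1505, so p = 215/108.
Then q = (49 − 28·(215/108))/7 = -26/27.
Residuals: -113/108, 53/27, 53/54, -217/108, -107/54, 73/36, 7/108; SSR = 1943/108.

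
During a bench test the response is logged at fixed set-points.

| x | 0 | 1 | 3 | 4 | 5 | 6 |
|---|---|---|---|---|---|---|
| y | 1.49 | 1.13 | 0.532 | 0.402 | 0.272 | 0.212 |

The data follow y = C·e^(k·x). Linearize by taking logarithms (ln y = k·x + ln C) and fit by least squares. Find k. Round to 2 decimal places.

Taking logs, ln y = k·x + ln C, so regress ln y on x.
Over the data: Σx = 19.0000, Σ(x)² = 87.0000, Σln y = -3.8745, Σx·ln y = -21.2331.
Normal system: [[87.0000, 19.0000]; [19.0000, 6]]·[k, ln C]ᵀ = [-21.2331, -3.8745]ᵀ.
Δ = 87.0000·6 − (19.0000)² = 161.0000; k = (-21.2331·6 − 19.0000·-3.8745)/161.0000 = -0.33405, ln C = (87.0000·-3.8745 − 19.0000·-21.2331)/161.0000 = 0.41207.

k = -0.33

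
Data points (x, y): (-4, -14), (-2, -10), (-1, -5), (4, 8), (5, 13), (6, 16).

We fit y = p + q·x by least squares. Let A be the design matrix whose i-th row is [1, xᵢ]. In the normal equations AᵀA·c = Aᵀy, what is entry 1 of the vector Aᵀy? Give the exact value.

Entry 1 ↔ basis 1, so (Aᵀy)_{1} = Σᵢ yᵢ = (1)·(-14) + (1)·(-10) + (1)·(-5) + (1)·(8) + (1)·(13) + (1)·(16) = 8.

8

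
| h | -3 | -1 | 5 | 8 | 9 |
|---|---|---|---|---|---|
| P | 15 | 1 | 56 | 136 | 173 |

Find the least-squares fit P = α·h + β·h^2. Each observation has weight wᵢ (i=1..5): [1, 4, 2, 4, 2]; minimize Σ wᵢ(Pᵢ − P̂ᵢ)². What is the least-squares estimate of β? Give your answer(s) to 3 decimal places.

β = 2.009

Sums needed: Σwᵢ·h·h = 481, Σwᵢ·h·h^2 = 3725, Σwᵢ·h^2·h^2 = 30841.
For AᵀWP: Σwᵢ·h·P = 7977, Σwᵢ·h^2·P = 65781.
Eliminating β: 30841·(row 1) − 3725·(row 2) gives 958896·α = 30841·7977 − 3725·65781 = 984432, so α = 20509/19977.
Then β = (65781 − 3725·(20509/19977))/30841 = 40132/19977.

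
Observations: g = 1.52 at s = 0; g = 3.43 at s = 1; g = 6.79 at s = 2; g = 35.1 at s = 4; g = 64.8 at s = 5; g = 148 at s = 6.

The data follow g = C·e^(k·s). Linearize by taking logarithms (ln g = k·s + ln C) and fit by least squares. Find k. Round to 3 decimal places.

Let Y = ln g. Fitting Y = k·s + ln C by least squares:
Σs = 18.0000, Σ(s)² = 82.0000, Σln g = 16.2934, Σs·ln g = 70.1361.
Equations: 82.0000·k + 18.0000·ln C = 70.1361;  18.0000·k + 6·ln C = 16.2934.
Δ = 82.0000·6 − (18.0000)² = 168.0000; k = (70.1361·6 − 18.0000·16.2934)/168.0000 = 0.75913, ln C = (82.0000·16.2934 − 18.0000·70.1361)/168.0000 = 0.43817.

k = 0.759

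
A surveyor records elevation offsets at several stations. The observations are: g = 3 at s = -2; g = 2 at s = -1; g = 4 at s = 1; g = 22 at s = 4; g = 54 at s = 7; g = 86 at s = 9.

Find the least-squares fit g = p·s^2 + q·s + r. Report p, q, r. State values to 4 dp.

p = 0.8906, q = 1.2706, r = 2.1264

Normal-equation sums: Σs^2·s^2 = 9236, Σs^2·s = 1128, Σs^2 = 152, Σs·s = 152, Σs = 18, Σ1 = 6.
And Σs^2·g = 9982, Σs·g = 1236, Σg = 171.
Normal equations: [[9236, 1128, 152]; [1128, 152, 18]; [152, 18, 6]]·[p, q, r]ᵀ = [9982, 1236, 171]ᵀ.
Solving the 3×3 system (Gaussian elimination) gives p = 7269/8162, q = 10371/8162, r = 8678/4081.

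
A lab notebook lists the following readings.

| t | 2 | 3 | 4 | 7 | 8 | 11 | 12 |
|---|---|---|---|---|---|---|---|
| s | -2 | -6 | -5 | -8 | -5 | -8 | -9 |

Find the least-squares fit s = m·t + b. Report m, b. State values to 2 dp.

m = -0.50, b = -2.82

From the data, Σt·t = 407, Σt = 47, Σ1 = 7.
Moment sums: Σt·s = -334, Σs = -43.
Δ = 407·7 − 47² = 640.
m = ((-334)·7 − 47·(-43))/640 = -317/640; b = (407·(-43) − 47·(-334))/640 = -1803/640.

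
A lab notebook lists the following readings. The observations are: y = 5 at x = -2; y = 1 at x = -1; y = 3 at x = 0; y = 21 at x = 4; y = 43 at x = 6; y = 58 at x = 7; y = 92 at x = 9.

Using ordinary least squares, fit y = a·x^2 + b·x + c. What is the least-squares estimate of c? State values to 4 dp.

Forming MᵀM = [[10531, 1343, 187]; [1343, 187, 23]; [187, 23, 7]] and Mᵀy = [12199, 1565, 223]ᵀ gives MᵀM·[a, b, c]ᵀ = Mᵀy.
Inverting the 3×3 Gram matrix, [a, b, c]ᵀ = [1733/1672, 5787/8360, 1979/1045]ᵀ.

c = 1.8938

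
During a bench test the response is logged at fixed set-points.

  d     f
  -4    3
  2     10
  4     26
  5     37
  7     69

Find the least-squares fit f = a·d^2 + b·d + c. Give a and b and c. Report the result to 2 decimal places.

Forming AᵀA = [[3554, 476, 110]; [476, 110, 14]; [110, 14, 5]] and Aᵀf = [4810, 780, 145]ᵀ gives AᵀA·[a, b, c]ᵀ = Aᵀf.
Row-reducing yields a = 21610/21693, b = 3015/1033, c = -23605/21693.

a = 1.00, b = 2.92, c = -1.09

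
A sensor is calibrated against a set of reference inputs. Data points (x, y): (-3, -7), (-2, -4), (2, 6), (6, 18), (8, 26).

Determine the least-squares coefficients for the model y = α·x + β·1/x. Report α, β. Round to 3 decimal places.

With design matrix M, MᵀM = [[117, 5]; [5, 377/576]] and Mᵀy = [357, 163/12]ᵀ.
Eliminating β: (377/576)·(row 1) − 5·(row 2) gives (3301/64)·α = (377/576)·357 − 5·(163/12) = 31823/192, so α = 31823/9903.
Then β = ((163/12) − 5·(31823/9903))/(377/576) = -12528/3301.

α = 3.213, β = -3.795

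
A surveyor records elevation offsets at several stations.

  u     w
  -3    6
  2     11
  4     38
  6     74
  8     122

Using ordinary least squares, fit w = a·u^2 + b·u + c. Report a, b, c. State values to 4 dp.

a = 1.5461, b = 2.8872, c = 0.4930

Setting ∂/∂a … = 0 gives: 5745·a + 773·b + 129·c = 11178;  773·a + 129·b + 17·c = 1576;  129·a + 17·b + 5·c = 251.
Row-reducing yields a = 116449/75316, b = 11445/3964, c = 9283/18829.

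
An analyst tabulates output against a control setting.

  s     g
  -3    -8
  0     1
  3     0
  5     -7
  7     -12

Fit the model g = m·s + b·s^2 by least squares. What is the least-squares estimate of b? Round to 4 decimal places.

b = -0.4357

XᵀX·[m, b]ᵀ = Xᵀg reads: 92·m + 468·b = -95;  468·m + 3188·b = -835.
Eliminating b: 3188·(row 1) − 468·(row 2) gives 74272·m = 3188·(-95) − 468·(-835) = 87920, so m = 5495/4642.
Then b = ((-835) − 468·(5495/4642))/3188 = -4045/9284.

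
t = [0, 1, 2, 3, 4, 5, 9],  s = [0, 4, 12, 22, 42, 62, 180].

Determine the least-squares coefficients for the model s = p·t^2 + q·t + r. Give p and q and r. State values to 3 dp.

p = 1.954, q = 2.513, r = -0.580

Compute the Gram sums: Σt^2·t^2 = 7540, Σt^2·t = 954, Σt^2 = 136, Σt·t = 136, Σt = 24, Σ1 = 7.
And Σt^2·s = 17052, Σt·s = 2192, Σs = 322.
Solving the 3×3 system (Gaussian elimination) gives p = 86216/44121, q = 36954/14707, r = -2326/4011.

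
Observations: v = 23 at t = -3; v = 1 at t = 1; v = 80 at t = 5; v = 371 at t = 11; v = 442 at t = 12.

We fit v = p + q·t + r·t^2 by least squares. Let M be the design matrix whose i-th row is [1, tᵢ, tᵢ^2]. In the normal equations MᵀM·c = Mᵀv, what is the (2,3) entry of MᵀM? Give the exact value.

Row 2 ↔ basis t, column 3 ↔ basis t^2, so (MᵀM)_{2,3} = Σᵢ (t)·(t^2) = (-3)·(9) + (1)·(1) + (5)·(25) + (11)·(121) + (12)·(144) = 3158.

3158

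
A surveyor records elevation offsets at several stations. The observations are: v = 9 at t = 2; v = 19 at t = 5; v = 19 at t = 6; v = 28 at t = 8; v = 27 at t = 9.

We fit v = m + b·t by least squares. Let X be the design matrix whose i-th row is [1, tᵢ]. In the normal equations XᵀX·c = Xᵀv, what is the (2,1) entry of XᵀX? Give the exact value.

Row 2 ↔ basis t, column 1 ↔ basis 1, so (XᵀX)_{2,1} = Σᵢ t = (2)·(1) + (5)·(1) + (6)·(1) + (8)·(1) + (9)·(1) = 30.

30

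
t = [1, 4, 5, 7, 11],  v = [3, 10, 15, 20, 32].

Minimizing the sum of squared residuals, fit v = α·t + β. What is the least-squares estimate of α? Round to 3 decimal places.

With design matrix X, XᵀX = [[212, 28]; [28, 5]] and Xᵀv = [610, 80]ᵀ.
Eliminating β: 5·(row 1) − 28·(row 2) gives 276·α = 5·610 − 28·80 = 810, so α = 135/46.
Then β = (80 − 28·(135/46))/5 = -10/23.

α = 2.935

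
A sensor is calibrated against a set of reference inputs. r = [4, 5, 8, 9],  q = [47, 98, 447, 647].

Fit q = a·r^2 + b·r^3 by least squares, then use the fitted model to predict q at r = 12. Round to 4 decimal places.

q̂ = 1588.3801

Forming XᵀX = [[11538, 95966]; [95966, 813306]] and Xᵀq = [84217, 715785]ᵀ gives XᵀX·[a, b]ᵀ = Xᵀq.
Eliminating b: 813306·(row 1) − 95966·(row 2) gives 174451472·a = 813306·84217 − 95966·715785 = -196831908, so a = -3785229/3354836.
Then b = (715785 − 95966·(-3785229/3354836))/813306 = 44189677/43612868.
At r = 12: q̂ = (-3785229/3354836)·(144) + (44189677/43612868)·(1728) = 17318453292/10903217.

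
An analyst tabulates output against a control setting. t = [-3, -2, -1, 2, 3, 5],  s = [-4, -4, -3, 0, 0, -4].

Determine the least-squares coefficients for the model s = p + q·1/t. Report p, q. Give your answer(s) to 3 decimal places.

p = -2.215, q = 2.134

Normal-equation sums: Σ1 = 6, Σ1/t = -4/5, Σ1/t·1/t = 793/450.
For Mᵀs: Σs = -15, Σ1/t·s = 83/15.
det = 6·(793/450) − (-4/5)² = 149/15.
p = ((-15)·(793/450) − (-4/5)·(83/15))/(149/15) = -3301/1490; q = (6·(83/15) − (-4/5)·(-15))/(149/15) = 318/149.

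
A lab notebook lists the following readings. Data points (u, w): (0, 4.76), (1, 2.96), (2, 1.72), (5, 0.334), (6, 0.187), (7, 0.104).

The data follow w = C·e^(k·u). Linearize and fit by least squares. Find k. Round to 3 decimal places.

k = -0.548

Linearized form: ln w = k·u + ln C. From the 6 transformed points,
Σu = 21.0000, Σ(u)² = 115.0000, Σln w = -1.8489, Σu·ln w = -29.2167.
Equations: 115.0000·k + 21.0000·ln C = -29.2167;  21.0000·k + 6·ln C = -1.8489.
Solving (det = 249.0000): k = -0.54809, ln C = 1.61016.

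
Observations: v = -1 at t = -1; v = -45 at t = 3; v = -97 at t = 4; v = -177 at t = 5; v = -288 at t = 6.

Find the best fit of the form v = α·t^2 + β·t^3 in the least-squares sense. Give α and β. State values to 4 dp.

α = -2.1710, β = -0.9737

Forming XᵀX = [[2259, 12167]; [12167, 67107]] and Xᵀv = [-16751, -91755]ᵀ gives XᵀX·[α, β]ᵀ = Xᵀv.
Eliminating β: 67107·(row 1) − 12167·(row 2) gives 3558824·α = 67107·(-16751) − 12167·(-91755) = -7726272, so α = -965784/444853.
Then β = ((-91755) − 12167·(-965784/444853))/67107 = -433141/444853.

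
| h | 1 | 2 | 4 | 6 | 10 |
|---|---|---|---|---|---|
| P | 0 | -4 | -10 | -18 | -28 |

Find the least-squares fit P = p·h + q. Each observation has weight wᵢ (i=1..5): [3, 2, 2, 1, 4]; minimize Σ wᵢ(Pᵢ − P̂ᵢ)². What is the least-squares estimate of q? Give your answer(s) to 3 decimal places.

q = 2.507

From the data, Σwᵢ·h·h = 479, Σwᵢ·h = 61, Σwᵢ·1 = 12.
For AᵀWP: Σwᵢ·h·P = -1324, Σwᵢ·P = -158.
Eliminating q: 12·(row 1) − 61·(row 2) gives 2027·p = 12·(-1324) − 61·(-158) = -6250, so p = -6250/2027.
Then q = ((-158) − 61·(-6250/2027))/12 = 5082/2027.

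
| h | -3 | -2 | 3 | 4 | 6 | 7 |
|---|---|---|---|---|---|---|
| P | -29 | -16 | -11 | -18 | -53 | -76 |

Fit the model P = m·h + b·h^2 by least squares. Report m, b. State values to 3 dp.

Compute the Gram sums: Σh·h = 123, Σh·h^2 = 615, Σh^2·h^2 = 4131.
Right-hand side: Σh·P = -836, Σh^2·P = -6344.
XᵀX·[m, b]ᵀ = XᵀP becomes [[123, 615]; [615, 4131]]·[m, b]ᵀ = [-836, -6344]ᵀ.
Δ = 123·4131 − 615² = 129888.
m = ((-836)·4131 − 615·(-6344))/129888 = 37337/10824; b = (123·(-6344) − 615·(-836))/129888 = -541/264.

m = 3.449, b = -2.049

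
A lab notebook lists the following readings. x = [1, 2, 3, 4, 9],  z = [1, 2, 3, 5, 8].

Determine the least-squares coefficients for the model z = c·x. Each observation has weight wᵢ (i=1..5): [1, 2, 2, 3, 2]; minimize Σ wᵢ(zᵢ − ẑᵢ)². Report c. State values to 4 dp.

Setting ∂/∂c … = 0 gives: 237·c = 231.
Hence c = 231 / 237 ≈ 0.974684.

c = 0.9747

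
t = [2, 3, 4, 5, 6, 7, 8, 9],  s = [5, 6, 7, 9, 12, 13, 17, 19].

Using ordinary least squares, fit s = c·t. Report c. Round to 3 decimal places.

Entries of MᵀM: Σt·t = 284.
And Σt·s = 571.
Normal equations: [[284]]·[c]ᵀ = [571]ᵀ.
Hence c = 571 / 284 ≈ 2.01056.

c = 2.011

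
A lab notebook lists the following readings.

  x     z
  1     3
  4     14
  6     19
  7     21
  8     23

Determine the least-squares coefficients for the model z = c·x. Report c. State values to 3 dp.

c = 3.036

With design matrix A, AᵀA = [[166]] and Aᵀz = [504]ᵀ.
c = 504/166 = 3.03614.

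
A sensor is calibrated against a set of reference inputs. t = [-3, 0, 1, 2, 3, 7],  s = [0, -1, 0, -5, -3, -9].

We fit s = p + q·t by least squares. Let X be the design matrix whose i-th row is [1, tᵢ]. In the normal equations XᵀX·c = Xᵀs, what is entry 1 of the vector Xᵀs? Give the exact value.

Entry 1 ↔ basis 1, so (Xᵀs)_{1} = Σᵢ sᵢ = (1)·(0) + (1)·(-1) + (1)·(0) + (1)·(-5) + (1)·(-3) + (1)·(-9) = -18.

-18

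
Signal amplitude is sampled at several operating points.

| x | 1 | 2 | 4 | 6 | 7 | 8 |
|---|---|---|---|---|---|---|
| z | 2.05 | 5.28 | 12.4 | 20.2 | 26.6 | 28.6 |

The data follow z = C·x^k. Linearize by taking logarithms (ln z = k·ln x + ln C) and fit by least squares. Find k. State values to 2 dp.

k = 1.28

Let Y = ln z. Fitting Y = k·ln x + ln C by least squares:
AᵀA = [[13.7233, 7.8966]; [7.8966, 6]], rhs = [23.3866, 14.5395]ᵀ  (here Σln x = 7.8966, Σ(ln x)² = 13.7233, Σln z = 14.5395, Σln x·ln z = 23.3866).
Δ = 13.7233·6 − (7.8966)² = 19.9843; k = (23.3866·6 − 7.8966·14.5395)/19.9843 = 1.27641, ln C = (13.7233·14.5395 − 7.8966·23.3866)/19.9843 = 0.74337.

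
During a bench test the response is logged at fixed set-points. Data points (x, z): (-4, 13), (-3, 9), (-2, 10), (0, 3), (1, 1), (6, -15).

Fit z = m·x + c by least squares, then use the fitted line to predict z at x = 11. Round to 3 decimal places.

ẑ = -27.898

AᵀA·[m, c]ᵀ = Aᵀz reads: 66·m + (-2)·c = -188;  (-2)·m + 6·c = 21.
(Σx·x = 66, Σx = -2, Σ1 = 6, Σx·z = -188, Σz = 21.)
Δ = 66·6 − (-2)² = 392.
m = ((-188)·6 − (-2)·21)/392 = -543/196; c = (66·21 − (-2)·(-188))/392 = 505/196.
At x = 11: ẑ = (-543/196)·(11) + (505/196)·(1) = -1367/49.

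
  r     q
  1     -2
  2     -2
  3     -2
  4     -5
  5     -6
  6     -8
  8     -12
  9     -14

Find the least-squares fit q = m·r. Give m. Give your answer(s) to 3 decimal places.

m = -1.407

From the data, Σr·r = 236.
Moment sums: Σr·q = -332.
MᵀM·[m]ᵀ = Mᵀq becomes [[236]]·[m]ᵀ = [-332]ᵀ.
m = (-332)/236 = -1.40678.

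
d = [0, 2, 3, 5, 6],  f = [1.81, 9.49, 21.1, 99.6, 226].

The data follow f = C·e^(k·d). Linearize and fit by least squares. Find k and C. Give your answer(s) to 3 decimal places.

k = 0.800, C = 1.862

Taking logs, ln f = k·d + ln C, so regress ln f on d.
AᵀA = [[74.0000, 16.0000]; [16.0000, 5]], rhs = [69.1773, 15.9145]ᵀ  (here Σd = 16.0000, Σ(d)² = 74.0000, Σln f = 15.9145, Σd·ln f = 69.1773).
Slope k = (n·Σd·ln f − Σd·Σln f)/(n·Σ(d)² − (Σd)²) = (5·69.1773 − 16.0000·15.9145)/114.0000 = 0.80047; ln C = (Σln f − k·Σd)/n = 0.62139, so C = exp(0.62139) = 1.86152.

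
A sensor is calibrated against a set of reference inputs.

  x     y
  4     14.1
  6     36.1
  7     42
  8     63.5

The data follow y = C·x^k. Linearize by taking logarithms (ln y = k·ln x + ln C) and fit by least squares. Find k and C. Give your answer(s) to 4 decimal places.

With ln yᵢ as the transformed response and ln xᵢ as the regressor:
Σln x = 7.2034, Σ(ln x)² = 13.2429, Σln y = 14.1212, Σln x·ln y = 25.9992.
Equations: 13.2429·k + 7.2034·ln C = 25.9992;  7.2034·k + 4·ln C = 14.1212.
Slope k = (n·Σln x·ln y − Σln x·Σln y)/(n·Σ(ln x)² − (Σln x)²) = (4·25.9992 − 7.2034·14.1212)/1.0824 = 2.10286; ln C = (Σln y − k·Σln x)/n = -0.25665, so C = exp(-0.25665) = 0.77364.

k = 2.1029, C = 0.7736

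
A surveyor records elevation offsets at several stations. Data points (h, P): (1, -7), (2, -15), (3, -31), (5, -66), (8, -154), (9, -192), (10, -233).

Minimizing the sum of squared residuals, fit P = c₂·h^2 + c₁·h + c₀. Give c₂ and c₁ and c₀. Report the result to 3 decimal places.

The normal system MᵀM·[c₂, c₁, c₀]ᵀ = MᵀP is [[21380, 2402, 284]; [2402, 284, 38]; [284, 38, 7]]·[c₂, c₁, c₀]ᵀ = [-50704, -5750, -698]ᵀ.
Inverting the 3×3 Gram matrix, [c₂, c₁, c₀]ᵀ = [-92309/45489, -125914/45489, -606/257]ᵀ.

c₂ = -2.029, c₁ = -2.768, c₀ = -2.358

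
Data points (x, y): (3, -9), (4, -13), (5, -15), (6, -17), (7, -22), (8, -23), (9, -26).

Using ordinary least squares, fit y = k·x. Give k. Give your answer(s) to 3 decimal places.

k = -2.957

The normal system AᵀA·[k]ᵀ = Aᵀy is [[280]]·[k]ᵀ = [-828]ᵀ.
Hence k = -828 / 280 ≈ -2.95714.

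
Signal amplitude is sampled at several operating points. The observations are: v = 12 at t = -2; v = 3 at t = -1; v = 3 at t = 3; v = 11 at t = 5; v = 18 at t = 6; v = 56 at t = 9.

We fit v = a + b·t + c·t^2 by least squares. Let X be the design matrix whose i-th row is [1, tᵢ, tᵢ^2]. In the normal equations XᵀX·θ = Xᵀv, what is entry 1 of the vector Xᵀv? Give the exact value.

103

Entry 1 ↔ basis 1, so (Xᵀv)_{1} = Σᵢ vᵢ = (1)·(12) + (1)·(3) + (1)·(3) + (1)·(11) + (1)·(18) + (1)·(56) = 103.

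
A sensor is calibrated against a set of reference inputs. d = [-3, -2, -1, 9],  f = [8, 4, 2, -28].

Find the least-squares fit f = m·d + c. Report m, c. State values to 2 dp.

m = -2.97, c = -1.27

The normal equations are: 95·m + 3·c = -286;  3·m + 4·c = -14.
(Σd·d = 95, Σd = 3, Σ1 = 4, Σd·f = -286, Σf = -14.)
Determinant 95·4 − 3² = 371.
m = ((-286)·4 − 3·(-14))/371 = -1102/371; c = (95·(-14) − 3·(-286))/371 = -472/371.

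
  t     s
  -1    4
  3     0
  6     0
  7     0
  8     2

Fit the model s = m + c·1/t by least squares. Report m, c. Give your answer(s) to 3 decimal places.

Setting ∂/∂m … = 0 gives: 5·m + (-13/56)·c = 6;  (-13/56)·m + (33161/28224)·c = -15/4.
(Σ1 = 5, Σ1/t = -13/56, Σ1/t·1/t = 33161/28224, Σs = 6, Σ1/t·s = -15/4.)
Eliminating c: (33161/28224)·(row 1) − (-13/56)·(row 2) gives (41071/7056)·m = (33161/28224)·6 − (-13/56)·(-15/4) = 14533/2352, so m = 43599/41071.
Then c = ((-15/4) − (-13/56)·(43599/41071))/(33161/28224) = -122472/41071.

m = 1.062, c = -2.982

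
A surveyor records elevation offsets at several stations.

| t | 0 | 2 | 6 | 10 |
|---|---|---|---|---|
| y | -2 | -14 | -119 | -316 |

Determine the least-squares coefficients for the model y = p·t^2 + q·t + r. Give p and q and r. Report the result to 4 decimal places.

p = -3.0182, q = -1.3505, r = -1.0352

Entries of MᵀM: Σt^2·t^2 = 11312, Σt^2·t = 1224, Σt^2 = 140, Σt·t = 140, Σt = 18, Σ1 = 4.
And Σt^2·y = -35940, Σt·y = -3902, Σy = -451.
So MᵀM·[p, q, r]ᵀ = Mᵀy: [[11312, 1224, 140]; [1224, 140, 18]; [140, 18, 4]]·[p, q, r]ᵀ = [-35940, -3902, -451]ᵀ.
Inverting the 3×3 Gram matrix, [p, q, r]ᵀ = [-4805/1592, -1075/796, -206/199]ᵀ.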